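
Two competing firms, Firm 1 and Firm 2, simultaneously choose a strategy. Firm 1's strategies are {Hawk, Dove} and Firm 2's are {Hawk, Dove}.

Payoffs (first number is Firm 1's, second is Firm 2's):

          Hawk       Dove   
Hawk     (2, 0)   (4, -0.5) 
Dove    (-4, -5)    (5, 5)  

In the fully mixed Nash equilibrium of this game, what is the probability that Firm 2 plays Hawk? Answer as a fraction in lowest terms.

1/7

Let y be the probability that Firm 2 plays Hawk. In a completely mixed equilibrium, Firm 1 must be indifferent between Hawk and Dove.
Firm 1's expected payoff from Hawk is 2y + 4(1−y); from Dove it is −4y + 5(1−y).
Setting these equal: −2y + 4 = −9y + 5, so y = 1/7.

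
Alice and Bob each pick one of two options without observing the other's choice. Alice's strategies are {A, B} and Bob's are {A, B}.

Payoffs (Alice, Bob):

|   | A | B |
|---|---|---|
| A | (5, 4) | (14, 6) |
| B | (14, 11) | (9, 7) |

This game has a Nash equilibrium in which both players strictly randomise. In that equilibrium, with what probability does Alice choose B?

Let x be the probability that Alice plays A. In a completely mixed equilibrium, Bob must be indifferent between A and B.
Bob's expected payoff from A is 4x + 11(1−x); from B it is 6x + 7(1−x).
Setting these equal: −7x + 11 = −x + 7, so x = 2/3.
Therefore Alice plays B with probability 1 − 2/3 = 1/3.

1/3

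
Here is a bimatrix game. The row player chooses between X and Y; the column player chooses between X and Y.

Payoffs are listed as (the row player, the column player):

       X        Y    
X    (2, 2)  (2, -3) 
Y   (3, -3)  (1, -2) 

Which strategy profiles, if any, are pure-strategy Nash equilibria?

none

(X, X): the row player prefers Y (3 > 2) — not an equilibrium.
(X, Y): the column player prefers X (2 > -3) — not an equilibrium.
(Y, X): the column player prefers Y (-2 > -3) — not an equilibrium.
(Y, Y): the row player prefers X (2 > 1) — not an equilibrium.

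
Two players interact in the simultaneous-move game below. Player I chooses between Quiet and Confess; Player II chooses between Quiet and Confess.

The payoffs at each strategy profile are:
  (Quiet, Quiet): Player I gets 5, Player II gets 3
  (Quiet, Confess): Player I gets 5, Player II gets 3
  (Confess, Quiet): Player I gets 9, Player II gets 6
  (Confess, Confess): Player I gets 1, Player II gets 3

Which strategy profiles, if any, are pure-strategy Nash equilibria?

(Quiet, Confess) and (Confess, Quiet)

(Quiet, Quiet): Player I prefers Confess (9 > 5) — not an equilibrium.
(Quiet, Confess): Player I gets 5 ≥ 1 from Confess, and Player II gets 3 ≥ 3 from Quiet — Nash equilibrium.
(Confess, Quiet): Player I gets 9 ≥ 5 from Quiet, and Player II gets 6 ≥ 3 from Confess — Nash equilibrium.
(Confess, Confess): Player I prefers Quiet (5 > 1); Player II prefers Quiet (6 > 3) — not an equilibrium.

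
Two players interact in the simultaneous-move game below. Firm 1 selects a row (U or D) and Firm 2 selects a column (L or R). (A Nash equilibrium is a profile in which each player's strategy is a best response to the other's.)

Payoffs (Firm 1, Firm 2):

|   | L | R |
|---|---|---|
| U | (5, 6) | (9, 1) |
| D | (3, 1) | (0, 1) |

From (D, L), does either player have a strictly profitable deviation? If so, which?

Firm 1

Firm 1 at (D, L) earns 3; deviating to U yields 5 — a strict improvement.
Firm 2 earns 1; deviating to R yields 1 — not better.
Only Firm 1 has a strictly profitable deviation.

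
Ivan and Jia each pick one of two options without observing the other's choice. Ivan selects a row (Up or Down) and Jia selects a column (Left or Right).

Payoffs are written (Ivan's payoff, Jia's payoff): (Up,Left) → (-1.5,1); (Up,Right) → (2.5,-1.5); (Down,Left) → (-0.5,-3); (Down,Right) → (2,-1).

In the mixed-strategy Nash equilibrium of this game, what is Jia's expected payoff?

-11/9

First find p, the probability Ivan plays Up, from Jia's indifference between Left and Right: p − 3(1−p) = −1.5p − (1−p), giving p = 4/9.
Since Jia is indifferent in equilibrium, Jia's expected payoff equals the payoff from either column against (4/9, 5/9). Using Left: (4/9) − 3(5/9) = -11/9.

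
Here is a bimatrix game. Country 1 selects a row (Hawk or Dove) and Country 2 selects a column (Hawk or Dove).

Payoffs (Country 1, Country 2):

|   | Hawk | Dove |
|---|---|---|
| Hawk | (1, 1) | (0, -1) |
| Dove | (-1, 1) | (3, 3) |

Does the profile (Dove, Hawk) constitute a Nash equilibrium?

At (Dove, Hawk), Country 1 earns -1; switching to Hawk would give 1, so Country 1 would deviate.
Country 2 earns 1; switching to Dove would give 3, so Country 2 would deviate.
Since at least one player can profitably deviate, this is not a Nash equilibrium.

No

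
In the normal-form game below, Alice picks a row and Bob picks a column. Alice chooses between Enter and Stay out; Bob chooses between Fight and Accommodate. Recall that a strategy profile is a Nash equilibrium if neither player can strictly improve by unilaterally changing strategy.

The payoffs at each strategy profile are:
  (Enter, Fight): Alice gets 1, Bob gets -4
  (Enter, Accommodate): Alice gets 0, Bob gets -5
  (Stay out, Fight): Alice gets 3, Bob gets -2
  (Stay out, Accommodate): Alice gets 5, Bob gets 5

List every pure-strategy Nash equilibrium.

(Enter, Fight): Alice prefers Stay out (3 > 1) — not an equilibrium.
(Enter, Accommodate): Alice prefers Stay out (5 > 0); Bob prefers Fight (-4 > -5) — not an equilibrium.
(Stay out, Fight): Bob prefers Accommodate (5 > -2) — not an equilibrium.
(Stay out, Accommodate): Alice gets 5 ≥ 0 from Enter, and Bob gets 5 ≥ -2 from Fight — Nash equilibrium.

(Stay out, Accommodate)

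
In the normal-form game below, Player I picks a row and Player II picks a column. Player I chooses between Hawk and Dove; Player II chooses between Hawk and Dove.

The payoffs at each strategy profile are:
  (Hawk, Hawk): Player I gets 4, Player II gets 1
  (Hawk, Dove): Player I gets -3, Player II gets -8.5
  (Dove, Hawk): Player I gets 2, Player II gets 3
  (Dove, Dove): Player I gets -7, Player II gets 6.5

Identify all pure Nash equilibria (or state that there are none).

(Hawk, Hawk): Player I gets 4 ≥ 2 from Dove, and Player II gets 1 ≥ -8.5 from Dove — Nash equilibrium.
(Hawk, Dove): Player II prefers Hawk (1 > -8.5) — not an equilibrium.
(Dove, Hawk): Player I prefers Hawk (4 > 2); Player II prefers Dove (6.5 > 3) — not an equilibrium.
(Dove, Dove): Player I prefers Hawk (-3 > -7) — not an equilibrium.

(Hawk, Hawk)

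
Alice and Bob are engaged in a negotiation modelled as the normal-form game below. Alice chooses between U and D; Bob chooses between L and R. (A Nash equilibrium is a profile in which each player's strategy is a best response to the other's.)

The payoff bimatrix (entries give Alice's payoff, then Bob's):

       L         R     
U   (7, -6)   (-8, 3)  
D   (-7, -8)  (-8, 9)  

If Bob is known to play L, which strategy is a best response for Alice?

Against L, Alice earns 7 from U and -7 from D.
So U is the best response.

U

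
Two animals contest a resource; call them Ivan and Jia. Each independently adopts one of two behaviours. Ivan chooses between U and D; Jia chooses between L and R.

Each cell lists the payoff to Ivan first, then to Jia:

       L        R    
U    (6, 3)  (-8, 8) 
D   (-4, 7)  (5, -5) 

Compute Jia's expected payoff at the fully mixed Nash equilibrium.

71/17

First find p, the probability Ivan plays U, from Jia's indifference between L and R: 3p + 7(1−p) = 8p − 5(1−p), giving p = 12/17.
Since Jia is indifferent in equilibrium, Jia's expected payoff equals the payoff from either column against (12/17, 5/17). Using L: 3(12/17) + 7(5/17) = 71/17.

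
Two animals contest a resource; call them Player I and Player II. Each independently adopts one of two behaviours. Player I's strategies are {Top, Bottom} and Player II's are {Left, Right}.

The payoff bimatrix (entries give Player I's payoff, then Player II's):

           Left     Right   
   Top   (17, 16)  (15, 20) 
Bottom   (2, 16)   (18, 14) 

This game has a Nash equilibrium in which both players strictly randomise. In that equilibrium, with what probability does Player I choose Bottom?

2/3

Let r be the probability that Player I plays Top. In a completely mixed equilibrium, Player II must be indifferent between Left and Right.
Player II's expected payoff from Left is 16r + 16(1−r); from Right it is 20r + 14(1−r).
Setting these equal: 16 = 6r + 14, so r = 1/3.
Therefore Player I plays Bottom with probability 1 − 1/3 = 2/3.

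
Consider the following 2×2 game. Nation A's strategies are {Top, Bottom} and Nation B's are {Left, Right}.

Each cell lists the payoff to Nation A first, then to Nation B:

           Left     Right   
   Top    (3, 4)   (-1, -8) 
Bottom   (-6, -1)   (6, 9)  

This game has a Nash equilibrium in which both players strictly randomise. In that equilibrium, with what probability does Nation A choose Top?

Let p be the probability that Nation A plays Top. In a completely mixed equilibrium, Nation B must be indifferent between Left and Right.
Nation B's expected payoff from Left is 4p − (1−p); from Right it is −8p + 9(1−p).
Setting these equal: 5p − 1 = −17p + 9, so p = 5/11.

5/11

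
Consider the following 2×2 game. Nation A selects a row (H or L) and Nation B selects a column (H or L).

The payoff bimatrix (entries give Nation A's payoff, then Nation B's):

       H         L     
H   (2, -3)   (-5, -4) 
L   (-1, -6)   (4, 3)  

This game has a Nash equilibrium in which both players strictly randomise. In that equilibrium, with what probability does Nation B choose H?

Let y be the probability that Nation B plays H. In a completely mixed equilibrium, Nation A must be indifferent between H and L.
Nation A's expected payoff from H is 2y − 5(1−y); from L it is −y + 4(1−y).
Setting these equal: 7y − 5 = −5y + 4, so y = 3/4.

3/4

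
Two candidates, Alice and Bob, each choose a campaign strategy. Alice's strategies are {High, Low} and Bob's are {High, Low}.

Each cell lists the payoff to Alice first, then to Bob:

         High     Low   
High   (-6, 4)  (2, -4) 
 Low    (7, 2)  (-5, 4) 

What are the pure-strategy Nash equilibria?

none

(High, High): Alice prefers Low (7 > -6) — not an equilibrium.
(High, Low): Bob prefers High (4 > -4) — not an equilibrium.
(Low, High): Bob prefers Low (4 > 2) — not an equilibrium.
(Low, Low): Alice prefers High (2 > -5) — not an equilibrium.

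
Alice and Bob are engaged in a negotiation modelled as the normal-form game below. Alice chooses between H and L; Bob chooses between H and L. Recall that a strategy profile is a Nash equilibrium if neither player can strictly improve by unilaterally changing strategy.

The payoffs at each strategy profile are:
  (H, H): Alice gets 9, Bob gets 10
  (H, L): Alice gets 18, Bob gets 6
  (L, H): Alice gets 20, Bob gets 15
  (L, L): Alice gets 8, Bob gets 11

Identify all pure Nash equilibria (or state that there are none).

(H, H): Alice prefers L (20 > 9) — not an equilibrium.
(H, L): Bob prefers H (10 > 6) — not an equilibrium.
(L, H): Alice gets 20 ≥ 9 from H, and Bob gets 15 ≥ 11 from L — Nash equilibrium.
(L, L): Alice prefers H (18 > 8); Bob prefers H (15 > 11) — not an equilibrium.

(L, H)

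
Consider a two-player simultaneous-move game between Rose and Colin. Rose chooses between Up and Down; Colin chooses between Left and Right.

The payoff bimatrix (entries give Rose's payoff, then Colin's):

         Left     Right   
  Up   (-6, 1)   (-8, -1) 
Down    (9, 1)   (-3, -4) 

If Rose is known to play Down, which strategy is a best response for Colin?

Against Down, Colin earns 1 from Left and -4 from Right.
So Left is the best response.

Left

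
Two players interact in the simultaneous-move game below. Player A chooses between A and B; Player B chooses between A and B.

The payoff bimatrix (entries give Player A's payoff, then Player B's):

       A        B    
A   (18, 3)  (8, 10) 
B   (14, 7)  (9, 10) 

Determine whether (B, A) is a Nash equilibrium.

At (B, A), Player A earns 14; switching to A would give 18, so Player A would deviate.
Player B earns 7; switching to B would give 10, so Player B would deviate.
Since at least one player can profitably deviate, this is not a Nash equilibrium.

No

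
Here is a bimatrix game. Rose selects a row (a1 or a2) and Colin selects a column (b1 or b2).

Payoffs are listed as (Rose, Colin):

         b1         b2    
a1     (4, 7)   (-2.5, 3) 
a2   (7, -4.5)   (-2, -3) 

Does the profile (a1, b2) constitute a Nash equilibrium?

At (a1, b2), Rose earns -2.5; switching to a2 would give -2, so Rose would deviate.
Colin earns 3; switching to b1 would give 7, so Colin would deviate.
Since at least one player can profitably deviate, this is not a Nash equilibrium.

No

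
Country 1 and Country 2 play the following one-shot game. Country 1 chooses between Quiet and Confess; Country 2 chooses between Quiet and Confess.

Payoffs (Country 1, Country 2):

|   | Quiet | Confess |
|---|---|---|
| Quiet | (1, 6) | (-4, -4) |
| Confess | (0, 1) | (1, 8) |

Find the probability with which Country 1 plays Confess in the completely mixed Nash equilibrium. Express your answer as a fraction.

Let r be the probability that Country 1 plays Quiet. In a completely mixed equilibrium, Country 2 must be indifferent between Quiet and Confess.
Country 2's expected payoff from Quiet is 6r + (1−r); from Confess it is −4r + 8(1−r).
Setting these equal: 5r + 1 = −12r + 8, so r = 7/17.
Therefore Country 1 plays Confess with probability 1 − 7/17 = 10/17.

10/17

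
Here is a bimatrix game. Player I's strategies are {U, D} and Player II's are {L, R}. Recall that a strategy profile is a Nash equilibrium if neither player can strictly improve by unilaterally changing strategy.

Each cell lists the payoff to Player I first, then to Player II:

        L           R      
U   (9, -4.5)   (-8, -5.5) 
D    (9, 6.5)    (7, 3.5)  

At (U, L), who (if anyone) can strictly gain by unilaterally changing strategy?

Player I at (U, L) earns 9; deviating to D yields 9 — not better.
Player II earns -4.5; deviating to R yields -5.5 — not better.
Neither player can strictly improve; the profile is a Nash equilibrium.

Neither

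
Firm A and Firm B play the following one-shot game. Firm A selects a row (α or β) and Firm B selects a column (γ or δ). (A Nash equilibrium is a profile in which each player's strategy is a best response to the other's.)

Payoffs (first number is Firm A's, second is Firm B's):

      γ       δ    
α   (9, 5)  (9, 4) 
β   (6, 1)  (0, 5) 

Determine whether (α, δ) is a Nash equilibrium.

At (α, δ), Firm A earns 9; switching to β would give 0, so Firm A has no profitable deviation.
Firm B earns 4; switching to γ would give 5, so Firm B would deviate.
Since at least one player can profitably deviate, this is not a Nash equilibrium.

No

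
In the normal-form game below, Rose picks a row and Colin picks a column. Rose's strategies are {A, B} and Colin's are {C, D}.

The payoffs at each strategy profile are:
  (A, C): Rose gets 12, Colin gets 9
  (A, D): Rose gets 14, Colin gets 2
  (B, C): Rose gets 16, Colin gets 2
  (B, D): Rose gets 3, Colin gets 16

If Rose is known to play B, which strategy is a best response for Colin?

Against B, Colin earns 2 from C and 16 from D.
So D is the best response.

D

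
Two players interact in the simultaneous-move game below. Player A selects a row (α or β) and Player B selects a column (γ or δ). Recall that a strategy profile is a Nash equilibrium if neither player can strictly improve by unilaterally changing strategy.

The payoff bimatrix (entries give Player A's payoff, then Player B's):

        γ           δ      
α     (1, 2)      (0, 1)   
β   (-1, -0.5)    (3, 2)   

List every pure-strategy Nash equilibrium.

(α, γ) and (β, δ)

(α, γ): Player A gets 1 ≥ -1 from β, and Player B gets 2 ≥ 1 from δ — Nash equilibrium.
(α, δ): Player A prefers β (3 > 0); Player B prefers γ (2 > 1) — not an equilibrium.
(β, γ): Player A prefers α (1 > -1); Player B prefers δ (2 > -0.5) — not an equilibrium.
(β, δ): Player A gets 3 ≥ 0 from α, and Player B gets 2 ≥ -0.5 from γ — Nash equilibrium.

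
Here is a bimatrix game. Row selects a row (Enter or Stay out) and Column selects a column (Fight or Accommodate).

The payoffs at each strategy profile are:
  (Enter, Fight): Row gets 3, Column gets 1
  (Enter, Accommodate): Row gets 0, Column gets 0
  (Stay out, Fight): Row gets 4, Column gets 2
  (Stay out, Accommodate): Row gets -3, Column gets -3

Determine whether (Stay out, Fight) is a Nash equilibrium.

At (Stay out, Fight), Row earns 4; switching to Enter would give 3, so Row has no profitable deviation.
Column earns 2; switching to Accommodate would give -3, so Column has no profitable deviation.
Neither player can gain by a unilateral deviation, so this profile is a Nash equilibrium.

Yes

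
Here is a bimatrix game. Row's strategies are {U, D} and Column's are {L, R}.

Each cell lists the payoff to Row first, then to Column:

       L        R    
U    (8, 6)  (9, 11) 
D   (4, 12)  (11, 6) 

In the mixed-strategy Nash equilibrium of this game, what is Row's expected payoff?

First find q, the probability Column plays L, from Row's indifference between U and D: 8q + 9(1−q) = 4q + 11(1−q), giving q = 1/3.
Since Row is indifferent in equilibrium, Row's expected payoff equals the payoff from either row against (1/3, 2/3). Using U: 8(1/3) + 9(2/3) = 26/3.

26/3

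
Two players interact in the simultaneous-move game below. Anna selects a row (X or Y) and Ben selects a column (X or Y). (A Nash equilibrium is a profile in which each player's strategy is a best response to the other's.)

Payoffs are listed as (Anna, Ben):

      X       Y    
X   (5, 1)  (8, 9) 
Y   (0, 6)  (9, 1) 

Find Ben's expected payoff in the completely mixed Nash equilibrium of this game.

53/13

First find x, the probability Anna plays X, from Ben's indifference between X and Y: x + 6(1−x) = 9x + (1−x), giving x = 5/13.
Since Ben is indifferent in equilibrium, Ben's expected payoff equals the payoff from either column against (5/13, 8/13). Using X: (5/13) + 6(8/13) = 53/13.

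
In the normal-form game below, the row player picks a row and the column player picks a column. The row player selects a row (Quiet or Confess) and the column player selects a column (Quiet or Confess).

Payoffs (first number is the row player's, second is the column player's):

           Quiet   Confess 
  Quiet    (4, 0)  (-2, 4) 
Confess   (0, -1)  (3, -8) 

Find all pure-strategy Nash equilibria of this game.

none

(Quiet, Quiet): the column player prefers Confess (4 > 0) — not an equilibrium.
(Quiet, Confess): the row player prefers Confess (3 > -2) — not an equilibrium.
(Confess, Quiet): the row player prefers Quiet (4 > 0) — not an equilibrium.
(Confess, Confess): the column player prefers Quiet (-1 > -8) — not an equilibrium.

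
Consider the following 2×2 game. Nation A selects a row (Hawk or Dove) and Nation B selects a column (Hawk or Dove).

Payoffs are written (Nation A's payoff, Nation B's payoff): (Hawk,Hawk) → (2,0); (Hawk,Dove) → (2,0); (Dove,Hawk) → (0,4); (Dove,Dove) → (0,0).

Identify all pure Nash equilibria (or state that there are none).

(Hawk, Hawk) and (Hawk, Dove)

(Hawk, Hawk): Nation A gets 2 ≥ 0 from Dove, and Nation B gets 0 ≥ 0 from Dove — Nash equilibrium.
(Hawk, Dove): Nation A gets 2 ≥ 0 from Dove, and Nation B gets 0 ≥ 0 from Hawk — Nash equilibrium.
(Dove, Hawk): Nation A prefers Hawk (2 > 0) — not an equilibrium.
(Dove, Dove): Nation A prefers Hawk (2 > 0); Nation B prefers Hawk (4 > 0) — not an equilibrium.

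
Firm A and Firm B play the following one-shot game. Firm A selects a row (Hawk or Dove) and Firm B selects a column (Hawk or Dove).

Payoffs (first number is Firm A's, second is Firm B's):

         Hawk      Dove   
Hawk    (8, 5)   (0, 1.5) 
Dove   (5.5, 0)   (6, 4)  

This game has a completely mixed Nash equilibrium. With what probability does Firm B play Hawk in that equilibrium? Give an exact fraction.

12/17

Let q be the probability that Firm B plays Hawk. In a completely mixed equilibrium, Firm A must be indifferent between Hawk and Dove.
Firm A's expected payoff from Hawk is 8q; from Dove it is 5.5q + 6(1−q).
Setting these equal: 8q = −0.5q + 6, so q = 12/17.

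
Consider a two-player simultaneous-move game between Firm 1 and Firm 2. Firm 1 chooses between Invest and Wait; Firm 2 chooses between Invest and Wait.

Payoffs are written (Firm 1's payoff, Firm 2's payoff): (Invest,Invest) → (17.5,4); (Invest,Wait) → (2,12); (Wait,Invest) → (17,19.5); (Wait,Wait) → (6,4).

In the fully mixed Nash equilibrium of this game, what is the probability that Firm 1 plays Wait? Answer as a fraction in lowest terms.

Let p be the probability that Firm 1 plays Invest. In a completely mixed equilibrium, Firm 2 must be indifferent between Invest and Wait.
Firm 2's expected payoff from Invest is 4p + 19.5(1−p); from Wait it is 12p + 4(1−p).
Setting these equal: −15.5p + 19.5 = 8p + 4, so p = 31/47.
Therefore Firm 1 plays Wait with probability 1 − 31/47 = 16/47.

16/47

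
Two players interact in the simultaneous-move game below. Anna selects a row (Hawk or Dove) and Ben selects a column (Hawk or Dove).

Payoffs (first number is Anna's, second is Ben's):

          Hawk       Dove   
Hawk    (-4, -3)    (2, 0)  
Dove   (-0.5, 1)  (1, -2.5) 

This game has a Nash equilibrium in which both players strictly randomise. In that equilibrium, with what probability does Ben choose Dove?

Let c be the probability that Ben plays Hawk. In a completely mixed equilibrium, Anna must be indifferent between Hawk and Dove.
Anna's expected payoff from Hawk is −4c + 2(1−c); from Dove it is −0.5c + (1−c).
Setting these equal: −6c + 2 = −1.5c + 1, so c = 2/9.
Therefore Ben plays Dove with probability 1 − 2/9 = 7/9.

7/9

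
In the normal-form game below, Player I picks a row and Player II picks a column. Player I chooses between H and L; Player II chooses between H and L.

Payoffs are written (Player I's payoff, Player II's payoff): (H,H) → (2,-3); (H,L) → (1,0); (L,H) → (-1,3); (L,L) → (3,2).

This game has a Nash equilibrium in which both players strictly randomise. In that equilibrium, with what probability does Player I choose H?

Let p be the probability that Player I plays H. In a completely mixed equilibrium, Player II must be indifferent between H and L.
Player II's expected payoff from H is −3p + 3(1−p); from L it is 2(1−p).
Setting these equal: −6p + 3 = −2p + 2, so p = 1/4.

1/4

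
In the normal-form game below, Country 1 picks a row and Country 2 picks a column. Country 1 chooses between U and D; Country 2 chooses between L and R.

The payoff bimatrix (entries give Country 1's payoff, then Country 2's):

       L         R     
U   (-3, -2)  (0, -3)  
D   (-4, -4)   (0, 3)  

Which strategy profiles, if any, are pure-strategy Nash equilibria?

(U, L) and (D, R)

(U, L): Country 1 gets -3 ≥ -4 from D, and Country 2 gets -2 ≥ -3 from R — Nash equilibrium.
(U, R): Country 2 prefers L (-2 > -3) — not an equilibrium.
(D, L): Country 1 prefers U (-3 > -4); Country 2 prefers R (3 > -4) — not an equilibrium.
(D, R): Country 1 gets 0 ≥ 0 from U, and Country 2 gets 3 ≥ -4 from L — Nash equilibrium.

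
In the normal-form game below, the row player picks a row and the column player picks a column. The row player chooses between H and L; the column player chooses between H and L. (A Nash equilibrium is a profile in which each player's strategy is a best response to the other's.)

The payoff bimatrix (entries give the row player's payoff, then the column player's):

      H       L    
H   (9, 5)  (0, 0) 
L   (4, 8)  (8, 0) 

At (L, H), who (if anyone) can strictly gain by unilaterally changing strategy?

The row player

The row player at (L, H) earns 4; deviating to H yields 9 — a strict improvement.
The column player earns 8; deviating to L yields 0 — not better.
Only the row player has a strictly profitable deviation.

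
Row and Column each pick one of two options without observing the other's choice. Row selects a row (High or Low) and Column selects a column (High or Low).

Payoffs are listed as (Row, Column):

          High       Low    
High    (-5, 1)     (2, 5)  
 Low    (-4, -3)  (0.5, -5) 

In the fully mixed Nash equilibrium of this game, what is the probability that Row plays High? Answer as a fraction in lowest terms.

1/3

Let x be the probability that Row plays High. In a completely mixed equilibrium, Column must be indifferent between High and Low.
Column's expected payoff from High is x − 3(1−x); from Low it is 5x − 5(1−x).
Setting these equal: 4x − 3 = 10x − 5, so x = 1/3.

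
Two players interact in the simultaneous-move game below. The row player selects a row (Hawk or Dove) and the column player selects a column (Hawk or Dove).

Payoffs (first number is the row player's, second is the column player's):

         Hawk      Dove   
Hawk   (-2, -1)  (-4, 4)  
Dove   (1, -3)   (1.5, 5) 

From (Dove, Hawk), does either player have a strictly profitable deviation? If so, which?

The column player

The row player at (Dove, Hawk) earns 1; deviating to Hawk yields -2 — not better.
The column player earns -3; deviating to Dove yields 5 — a strict improvement.
Only the column player has a strictly profitable deviation.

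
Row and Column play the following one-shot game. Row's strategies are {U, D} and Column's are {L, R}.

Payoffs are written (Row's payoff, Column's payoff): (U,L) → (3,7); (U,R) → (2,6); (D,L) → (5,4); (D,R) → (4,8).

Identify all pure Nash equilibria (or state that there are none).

(U, L): Row prefers D (5 > 3) — not an equilibrium.
(U, R): Row prefers D (4 > 2); Column prefers L (7 > 6) — not an equilibrium.
(D, L): Column prefers R (8 > 4) — not an equilibrium.
(D, R): Row gets 4 ≥ 2 from U, and Column gets 8 ≥ 4 from L — Nash equilibrium.

(D, R)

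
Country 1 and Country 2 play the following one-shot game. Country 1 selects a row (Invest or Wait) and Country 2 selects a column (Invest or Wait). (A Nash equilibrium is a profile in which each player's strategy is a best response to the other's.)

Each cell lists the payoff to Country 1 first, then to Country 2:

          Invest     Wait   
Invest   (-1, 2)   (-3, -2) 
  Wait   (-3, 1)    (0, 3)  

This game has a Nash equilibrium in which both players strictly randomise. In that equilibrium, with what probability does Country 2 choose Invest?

Let q be the probability that Country 2 plays Invest. In a completely mixed equilibrium, Country 1 must be indifferent between Invest and Wait.
Country 1's expected payoff from Invest is −q − 3(1−q); from Wait it is −3q.
Setting these equal: 2q − 3 = −3q, so q = 3/5.

3/5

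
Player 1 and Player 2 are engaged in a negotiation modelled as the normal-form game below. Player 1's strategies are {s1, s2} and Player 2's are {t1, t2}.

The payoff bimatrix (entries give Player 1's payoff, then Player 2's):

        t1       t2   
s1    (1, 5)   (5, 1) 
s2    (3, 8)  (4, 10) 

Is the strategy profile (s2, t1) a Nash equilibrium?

No

At (s2, t1), Player 1 earns 3; switching to s1 would give 1, so Player 1 has no profitable deviation.
Player 2 earns 8; switching to t2 would give 10, so Player 2 would deviate.
Since at least one player can profitably deviate, this is not a Nash equilibrium.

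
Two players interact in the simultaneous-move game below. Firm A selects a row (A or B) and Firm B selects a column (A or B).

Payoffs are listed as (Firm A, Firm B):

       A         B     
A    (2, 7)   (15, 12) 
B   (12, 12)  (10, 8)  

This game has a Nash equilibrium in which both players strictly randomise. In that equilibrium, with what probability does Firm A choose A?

Let r be the probability that Firm A plays A. In a completely mixed equilibrium, Firm B must be indifferent between A and B.
Firm B's expected payoff from A is 7r + 12(1−r); from B it is 12r + 8(1−r).
Setting these equal: −5r + 12 = 4r + 8, so r = 4/9.

4/9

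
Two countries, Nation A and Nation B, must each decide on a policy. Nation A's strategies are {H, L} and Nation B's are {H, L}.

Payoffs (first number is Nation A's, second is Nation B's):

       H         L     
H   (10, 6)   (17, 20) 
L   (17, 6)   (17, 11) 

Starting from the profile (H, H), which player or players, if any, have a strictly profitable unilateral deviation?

Nation A at (H, H) earns 10; deviating to L yields 17 — a strict improvement.
Nation B earns 6; deviating to L yields 20 — a strict improvement.
Both Nation A and Nation B have strictly profitable deviations.

Both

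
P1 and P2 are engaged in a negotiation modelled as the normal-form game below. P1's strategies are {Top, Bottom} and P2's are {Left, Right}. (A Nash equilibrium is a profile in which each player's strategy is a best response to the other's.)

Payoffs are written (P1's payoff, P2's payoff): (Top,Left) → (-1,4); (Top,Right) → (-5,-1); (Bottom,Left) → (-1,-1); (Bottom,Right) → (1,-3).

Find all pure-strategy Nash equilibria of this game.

(Top, Left) and (Bottom, Left)

(Top, Left): P1 gets -1 ≥ -1 from Bottom, and P2 gets 4 ≥ -1 from Right — Nash equilibrium.
(Top, Right): P1 prefers Bottom (1 > -5); P2 prefers Left (4 > -1) — not an equilibrium.
(Bottom, Left): P1 gets -1 ≥ -1 from Top, and P2 gets -1 ≥ -3 from Right — Nash equilibrium.
(Bottom, Right): P2 prefers Left (-1 > -3) — not an equilibrium.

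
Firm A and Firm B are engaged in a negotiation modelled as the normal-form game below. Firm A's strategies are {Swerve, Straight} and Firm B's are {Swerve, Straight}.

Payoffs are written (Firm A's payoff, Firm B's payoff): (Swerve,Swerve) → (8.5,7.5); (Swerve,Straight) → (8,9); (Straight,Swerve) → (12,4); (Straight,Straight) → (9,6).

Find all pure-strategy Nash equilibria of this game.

(Swerve, Swerve): Firm A prefers Straight (12 > 8.5); Firm B prefers Straight (9 > 7.5) — not an equilibrium.
(Swerve, Straight): Firm A prefers Straight (9 > 8) — not an equilibrium.
(Straight, Swerve): Firm B prefers Straight (6 > 4) — not an equilibrium.
(Straight, Straight): Firm A gets 9 ≥ 8 from Swerve, and Firm B gets 6 ≥ 4 from Swerve — Nash equilibrium.

(Straight, Straight)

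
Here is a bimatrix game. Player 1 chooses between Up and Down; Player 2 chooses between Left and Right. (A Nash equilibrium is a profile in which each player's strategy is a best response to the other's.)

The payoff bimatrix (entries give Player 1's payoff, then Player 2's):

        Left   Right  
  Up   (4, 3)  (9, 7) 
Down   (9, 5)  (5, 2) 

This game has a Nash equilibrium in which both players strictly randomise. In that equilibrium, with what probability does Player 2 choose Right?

5/9

Let y be the probability that Player 2 plays Left. In a completely mixed equilibrium, Player 1 must be indifferent between Up and Down.
Player 1's expected payoff from Up is 4y + 9(1−y); from Down it is 9y + 5(1−y).
Setting these equal: −5y + 9 = 4y + 5, so y = 4/9.
Therefore Player 2 plays Right with probability 1 − 4/9 = 5/9.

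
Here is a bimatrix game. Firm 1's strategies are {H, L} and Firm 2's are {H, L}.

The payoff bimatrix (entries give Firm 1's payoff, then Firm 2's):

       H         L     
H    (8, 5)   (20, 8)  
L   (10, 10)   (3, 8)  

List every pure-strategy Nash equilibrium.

(H, H): Firm 1 prefers L (10 > 8); Firm 2 prefers L (8 > 5) — not an equilibrium.
(H, L): Firm 1 gets 20 ≥ 3 from L, and Firm 2 gets 8 ≥ 5 from H — Nash equilibrium.
(L, H): Firm 1 gets 10 ≥ 8 from H, and Firm 2 gets 10 ≥ 8 from L — Nash equilibrium.
(L, L): Firm 1 prefers H (20 > 3); Firm 2 prefers H (10 > 8) — not an equilibrium.

(H, L) and (L, H)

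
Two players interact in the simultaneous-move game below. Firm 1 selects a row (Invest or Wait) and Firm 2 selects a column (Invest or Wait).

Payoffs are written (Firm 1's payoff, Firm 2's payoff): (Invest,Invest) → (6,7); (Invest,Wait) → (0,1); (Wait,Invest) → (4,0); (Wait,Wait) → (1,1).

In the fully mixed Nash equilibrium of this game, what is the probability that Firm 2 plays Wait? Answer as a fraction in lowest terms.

Let y be the probability that Firm 2 plays Invest. In a completely mixed equilibrium, Firm 1 must be indifferent between Invest and Wait.
Firm 1's expected payoff from Invest is 6y; from Wait it is 4y + (1−y).
Setting these equal: 6y = 3y + 1, so y = 1/3.
Therefore Firm 2 plays Wait with probability 1 − 1/3 = 2/3.

2/3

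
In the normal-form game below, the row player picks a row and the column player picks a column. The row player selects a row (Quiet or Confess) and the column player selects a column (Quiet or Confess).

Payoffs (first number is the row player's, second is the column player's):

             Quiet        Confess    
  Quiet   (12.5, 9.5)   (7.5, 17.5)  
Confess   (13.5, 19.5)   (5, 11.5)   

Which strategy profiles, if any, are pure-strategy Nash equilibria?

(Quiet, Quiet): the row player prefers Confess (13.5 > 12.5); the column player prefers Confess (17.5 > 9.5) — not an equilibrium.
(Quiet, Confess): the row player gets 7.5 ≥ 5 from Confess, and the column player gets 17.5 ≥ 9.5 from Quiet — Nash equilibrium.
(Confess, Quiet): the row player gets 13.5 ≥ 12.5 from Quiet, and the column player gets 19.5 ≥ 11.5 from Confess — Nash equilibrium.
(Confess, Confess): the row player prefers Quiet (7.5 > 5); the column player prefers Quiet (19.5 > 11.5) — not an equilibrium.

(Quiet, Confess) and (Confess, Quiet)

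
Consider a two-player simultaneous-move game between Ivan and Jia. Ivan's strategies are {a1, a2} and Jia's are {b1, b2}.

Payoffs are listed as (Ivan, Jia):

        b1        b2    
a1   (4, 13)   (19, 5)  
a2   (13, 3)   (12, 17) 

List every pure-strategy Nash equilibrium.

none

(a1, b1): Ivan prefers a2 (13 > 4) — not an equilibrium.
(a1, b2): Jia prefers b1 (13 > 5) — not an equilibrium.
(a2, b1): Jia prefers b2 (17 > 3) — not an equilibrium.
(a2, b2): Ivan prefers a1 (19 > 12) — not an equilibrium.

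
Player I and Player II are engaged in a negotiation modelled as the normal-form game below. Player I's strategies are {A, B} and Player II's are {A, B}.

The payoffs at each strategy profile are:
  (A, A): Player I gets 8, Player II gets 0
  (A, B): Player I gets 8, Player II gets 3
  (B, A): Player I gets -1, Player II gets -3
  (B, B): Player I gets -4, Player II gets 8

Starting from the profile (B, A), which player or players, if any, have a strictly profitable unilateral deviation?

Player I at (B, A) earns -1; deviating to A yields 8 — a strict improvement.
Player II earns -3; deviating to B yields 8 — a strict improvement.
Both Player I and Player II have strictly profitable deviations.

Both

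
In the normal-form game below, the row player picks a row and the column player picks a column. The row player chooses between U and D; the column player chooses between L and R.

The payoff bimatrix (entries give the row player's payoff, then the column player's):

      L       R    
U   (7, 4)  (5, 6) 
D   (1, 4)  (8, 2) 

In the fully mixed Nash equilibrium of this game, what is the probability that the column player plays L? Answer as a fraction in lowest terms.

Let c be the probability that the column player plays L. In a completely mixed equilibrium, the row player must be indifferent between U and D.
The row player's expected payoff from U is 7c + 5(1−c); from D it is c + 8(1−c).
Setting these equal: 2c + 5 = −7c + 8, so c = 1/3.

1/3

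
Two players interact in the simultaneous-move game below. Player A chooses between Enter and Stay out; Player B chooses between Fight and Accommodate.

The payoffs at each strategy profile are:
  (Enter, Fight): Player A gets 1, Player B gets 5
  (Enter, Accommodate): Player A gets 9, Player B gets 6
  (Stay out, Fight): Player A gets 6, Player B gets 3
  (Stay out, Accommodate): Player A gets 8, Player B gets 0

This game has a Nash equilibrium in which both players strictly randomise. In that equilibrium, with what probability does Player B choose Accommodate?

Let q be the probability that Player B plays Fight. In a completely mixed equilibrium, Player A must be indifferent between Enter and Stay out.
Player A's expected payoff from Enter is q + 9(1−q); from Stay out it is 6q + 8(1−q).
Setting these equal: −8q + 9 = −2q + 8, so q = 1/6.
Therefore Player B plays Accommodate with probability 1 − 1/6 = 5/6.

5/6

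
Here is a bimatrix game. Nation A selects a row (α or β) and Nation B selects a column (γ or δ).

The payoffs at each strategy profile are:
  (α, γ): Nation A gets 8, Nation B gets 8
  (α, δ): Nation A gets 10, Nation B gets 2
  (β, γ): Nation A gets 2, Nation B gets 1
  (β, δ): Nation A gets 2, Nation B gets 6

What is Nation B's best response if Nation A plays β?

Against β, Nation B earns 1 from γ and 6 from δ.
So δ is the best response.

δ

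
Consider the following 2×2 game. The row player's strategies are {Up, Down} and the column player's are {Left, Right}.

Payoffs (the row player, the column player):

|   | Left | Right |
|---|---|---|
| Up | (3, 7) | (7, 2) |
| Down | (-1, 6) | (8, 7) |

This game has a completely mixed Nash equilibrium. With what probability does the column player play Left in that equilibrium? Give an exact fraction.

1/5

Let q be the probability that the column player plays Left. In a completely mixed equilibrium, the row player must be indifferent between Up and Down.
The row player's expected payoff from Up is 3q + 7(1−q); from Down it is −q + 8(1−q).
Setting these equal: −4q + 7 = −9q + 8, so q = 1/5.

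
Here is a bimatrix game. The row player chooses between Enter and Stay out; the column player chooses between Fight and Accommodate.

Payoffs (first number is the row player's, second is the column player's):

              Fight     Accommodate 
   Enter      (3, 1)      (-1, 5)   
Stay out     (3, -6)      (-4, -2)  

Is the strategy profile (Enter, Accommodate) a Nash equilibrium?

Yes

At (Enter, Accommodate), the row player earns -1; switching to Stay out would give -4, so the row player has no profitable deviation.
The column player earns 5; switching to Fight would give 1, so the column player has no profitable deviation.
Neither player can gain by a unilateral deviation, so this profile is a Nash equilibrium.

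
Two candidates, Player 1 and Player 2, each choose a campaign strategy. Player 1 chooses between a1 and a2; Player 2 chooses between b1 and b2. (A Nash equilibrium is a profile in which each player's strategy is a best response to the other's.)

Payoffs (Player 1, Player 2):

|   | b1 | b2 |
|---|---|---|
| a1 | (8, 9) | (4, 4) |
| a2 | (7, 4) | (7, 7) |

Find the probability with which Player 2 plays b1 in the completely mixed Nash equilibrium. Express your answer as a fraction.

3/4

Let c be the probability that Player 2 plays b1. In a completely mixed equilibrium, Player 1 must be indifferent between a1 and a2.
Player 1's expected payoff from a1 is 8c + 4(1−c); from a2 it is 7c + 7(1−c).
Setting these equal: 4c + 4 = 7, so c = 3/4.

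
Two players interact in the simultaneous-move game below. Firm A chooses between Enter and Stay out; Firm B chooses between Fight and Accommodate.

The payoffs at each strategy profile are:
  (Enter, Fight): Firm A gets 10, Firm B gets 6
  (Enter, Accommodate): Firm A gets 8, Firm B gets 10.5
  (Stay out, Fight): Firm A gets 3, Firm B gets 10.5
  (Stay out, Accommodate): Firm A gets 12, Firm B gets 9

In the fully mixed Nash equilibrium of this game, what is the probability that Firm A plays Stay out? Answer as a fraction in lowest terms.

Let r be the probability that Firm A plays Enter. In a completely mixed equilibrium, Firm B must be indifferent between Fight and Accommodate.
Firm B's expected payoff from Fight is 6r + 10.5(1−r); from Accommodate it is 10.5r + 9(1−r).
Setting these equal: −4.5r + 10.5 = 1.5r + 9, so r = 1/4.
Therefore Firm A plays Stay out with probability 1 − 1/4 = 3/4.

3/4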